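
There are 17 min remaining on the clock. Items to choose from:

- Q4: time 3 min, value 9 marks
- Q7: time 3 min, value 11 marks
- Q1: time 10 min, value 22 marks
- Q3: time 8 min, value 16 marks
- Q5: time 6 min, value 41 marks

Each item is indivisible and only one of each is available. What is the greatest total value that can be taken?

Check high-value combinations within 17 min:
- Q7+Q3+Q5: time 3+8+6=17, value 11+16+41=68
- Q4+Q3+Q5: time 3+8+6=17, value 9+16+41=66
- Q1+Q5: time 10+6=16, value 22+41=63
Best: 68 marks.

68 marks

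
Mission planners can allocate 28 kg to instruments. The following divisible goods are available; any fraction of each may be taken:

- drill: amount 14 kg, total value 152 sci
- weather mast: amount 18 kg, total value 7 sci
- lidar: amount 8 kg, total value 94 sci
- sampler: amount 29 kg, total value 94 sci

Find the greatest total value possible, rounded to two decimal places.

265.45

Take in order of value per unit:
- lidar (94/8 per unit): all 8 → value 94, running total 94.00
- drill (152/14 per unit): all 14 → value 152, running total 246.00
- sampler (94/29 per unit): 6 of 29 → value 6×94/29 = 19.4483, running total 265.45
Total 265.45.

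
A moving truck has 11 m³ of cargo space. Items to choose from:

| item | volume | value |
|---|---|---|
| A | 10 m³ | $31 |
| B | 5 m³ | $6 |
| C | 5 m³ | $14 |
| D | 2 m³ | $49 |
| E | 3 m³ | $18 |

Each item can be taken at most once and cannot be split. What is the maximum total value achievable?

$81

This is a 0/1 knapsack; check combinations near the capacity.
- C+D+E: volume 5+2+3=10, value 14+49+18=81
- B+D+E: volume 5+2+3=10, value 6+49+18=73
- D+E: volume 2+3=5, value 49+18=67
- C+D: volume 5+2=7, value 14+49=63
Best: $81.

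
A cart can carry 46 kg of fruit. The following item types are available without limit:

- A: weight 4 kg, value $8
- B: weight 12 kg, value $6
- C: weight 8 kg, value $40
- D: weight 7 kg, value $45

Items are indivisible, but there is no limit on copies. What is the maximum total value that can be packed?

Best value-per-unit is D at 45/7; filling with it alone gives 6×45 = 270.
Optimal mix: 1×A + 6×D → weight 46, value 278.

$278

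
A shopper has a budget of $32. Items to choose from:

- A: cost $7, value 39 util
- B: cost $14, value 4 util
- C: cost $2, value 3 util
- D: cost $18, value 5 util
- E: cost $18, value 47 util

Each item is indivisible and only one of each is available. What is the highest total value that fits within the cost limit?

Check high-value combinations within $32:
- A+C+E: cost 7+2+18=27, value 39+3+47=89
- A+E: cost 7+18=25, value 39+47=86
- B+E: cost 14+18=32, value 4+47=51
- C+E: cost 2+18=20, value 3+47=50
Best: 89 util.

89 util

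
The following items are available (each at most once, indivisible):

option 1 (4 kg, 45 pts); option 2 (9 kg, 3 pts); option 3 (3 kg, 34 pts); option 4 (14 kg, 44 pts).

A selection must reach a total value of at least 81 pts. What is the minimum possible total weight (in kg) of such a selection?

Subsets with value ≥ 81, sorted by total weight:
- option 1+option 2+option 3: weight 16, value 82
- option 1+option 4: weight 18, value 89
Minimum weight: 16 kg.

16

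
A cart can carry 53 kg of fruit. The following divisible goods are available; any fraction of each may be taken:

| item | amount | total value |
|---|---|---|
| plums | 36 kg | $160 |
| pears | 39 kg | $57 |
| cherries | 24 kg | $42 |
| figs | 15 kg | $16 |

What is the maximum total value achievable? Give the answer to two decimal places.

Take in order of value per unit:
- plums (160/36 per unit): all 36 → value 160, running total 160.00
- cherries (42/24 per unit): 17 of 24 → value 17×42/24 = 29.7500, running total 189.75
Total 189.75.

189.75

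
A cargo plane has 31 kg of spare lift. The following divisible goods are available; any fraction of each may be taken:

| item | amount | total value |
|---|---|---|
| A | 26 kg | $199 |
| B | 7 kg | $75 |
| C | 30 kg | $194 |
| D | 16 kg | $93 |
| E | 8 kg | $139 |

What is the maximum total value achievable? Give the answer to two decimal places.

336.46

Take in order of value per unit:
- E (139/8 per unit): all 8 → value 139, running total 139.00
- B (75/7 per unit): all 7 → value 75, running total 214.00
- A (199/26 per unit): 16 of 26 → value 16×199/26 = 122.4615, running total 336.46
Total 336.46.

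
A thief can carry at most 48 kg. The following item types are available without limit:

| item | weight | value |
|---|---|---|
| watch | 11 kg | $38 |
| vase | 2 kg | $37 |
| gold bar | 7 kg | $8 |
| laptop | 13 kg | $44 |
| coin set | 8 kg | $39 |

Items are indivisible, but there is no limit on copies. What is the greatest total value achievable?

$888

Best value-per-unit is vase at 37/2, and filling with it alone uses weight 24×2=48. No mix of the others beats 24×37 = 888.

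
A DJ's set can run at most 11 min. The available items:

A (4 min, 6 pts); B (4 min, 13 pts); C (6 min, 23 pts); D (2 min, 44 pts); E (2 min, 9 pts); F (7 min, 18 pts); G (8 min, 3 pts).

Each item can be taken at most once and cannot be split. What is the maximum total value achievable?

76 pts

Check high-value combinations within 11 min:
- C+D+E: duration 6+2+2=10, value 23+44+9=76
- D+E+F: duration 2+2+7=11, value 44+9+18=71
- C+D: duration 6+2=8, value 23+44=67
- B+D+E: duration 4+2+2=8, value 13+44+9=66
Best: 76 pts.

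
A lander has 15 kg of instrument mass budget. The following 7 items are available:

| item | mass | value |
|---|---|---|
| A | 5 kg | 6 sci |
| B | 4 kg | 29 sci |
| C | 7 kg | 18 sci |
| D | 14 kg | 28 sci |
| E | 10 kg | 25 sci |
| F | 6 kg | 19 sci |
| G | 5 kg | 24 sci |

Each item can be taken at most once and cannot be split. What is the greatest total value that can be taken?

72 sci

Check high-value combinations within 15 kg:
- B+F+G: mass 4+6+5=15, value 29+19+24=72
- A+B+G: mass 5+4+5=14, value 6+29+24=59
- B+E: mass 4+10=14, value 29+25=54
- A+B+F: mass 5+4+6=15, value 6+29+19=54
- B+G: mass 4+5=9, value 29+24=53
Best: 72 sci.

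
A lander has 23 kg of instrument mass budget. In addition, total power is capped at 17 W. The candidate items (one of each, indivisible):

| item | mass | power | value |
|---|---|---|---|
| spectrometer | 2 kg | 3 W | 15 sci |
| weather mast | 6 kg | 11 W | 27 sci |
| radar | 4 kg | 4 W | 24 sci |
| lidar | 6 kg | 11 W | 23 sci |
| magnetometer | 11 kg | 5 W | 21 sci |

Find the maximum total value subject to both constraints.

60 sci

Feasible sets respecting both limits:
- spectrometer+radar+magnetometer: mass 17, power 12, value 60
- weather mast+radar: mass 10, power 15, value 51
- weather mast+magnetometer: mass 17, power 16, value 48
Best: 60 sci.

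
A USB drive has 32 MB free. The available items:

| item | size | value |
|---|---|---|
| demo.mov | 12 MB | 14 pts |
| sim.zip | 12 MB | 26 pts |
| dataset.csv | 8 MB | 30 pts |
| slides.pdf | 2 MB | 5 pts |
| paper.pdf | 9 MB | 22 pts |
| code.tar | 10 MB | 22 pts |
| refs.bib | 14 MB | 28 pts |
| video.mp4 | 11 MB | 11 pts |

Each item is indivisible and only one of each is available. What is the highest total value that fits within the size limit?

This is a 0/1 knapsack; check combinations near the capacity.
- sim.zip+dataset.csv+slides.pdf+paper.pdf: size 12+8+2+9=31, value 26+30+5+22=83
- sim.zip+dataset.csv+slides.pdf+code.tar: size 12+8+2+10=32, value 26+30+5+22=83
- dataset.csv+paper.pdf+refs.bib: size 8+9+14=31, value 30+22+28=80
- dataset.csv+code.tar+refs.bib: size 8+10+14=32, value 30+22+28=80
Best: 83 pts.

83 pts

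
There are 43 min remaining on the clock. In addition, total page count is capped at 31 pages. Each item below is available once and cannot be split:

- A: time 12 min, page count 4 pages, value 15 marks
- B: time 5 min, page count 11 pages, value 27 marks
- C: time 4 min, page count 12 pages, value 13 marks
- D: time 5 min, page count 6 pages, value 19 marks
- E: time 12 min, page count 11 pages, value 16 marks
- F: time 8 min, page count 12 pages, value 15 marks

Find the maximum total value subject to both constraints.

Feasible sets respecting both limits:
- B+D+E: time 22, page count 28, value 62
- A+B+D: time 22, page count 21, value 61
- B+D+F: time 18, page count 29, value 61
- B+C+D: time 14, page count 29, value 59
Best: 62 marks.

62 marks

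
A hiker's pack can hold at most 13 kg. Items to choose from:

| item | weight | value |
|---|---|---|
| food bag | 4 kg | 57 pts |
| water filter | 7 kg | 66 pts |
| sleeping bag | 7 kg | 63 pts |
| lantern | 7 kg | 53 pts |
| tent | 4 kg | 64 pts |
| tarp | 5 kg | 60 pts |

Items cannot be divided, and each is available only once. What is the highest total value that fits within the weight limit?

Check high-value combinations within 13 kg:
- food bag+tent+tarp: weight 4+4+5=13, value 57+64+60=181
- water filter+tent: weight 7+4=11, value 66+64=130
- sleeping bag+tent: weight 7+4=11, value 63+64=127
- water filter+tarp: weight 7+5=12, value 66+60=126
Best: 181 pts.

181 pts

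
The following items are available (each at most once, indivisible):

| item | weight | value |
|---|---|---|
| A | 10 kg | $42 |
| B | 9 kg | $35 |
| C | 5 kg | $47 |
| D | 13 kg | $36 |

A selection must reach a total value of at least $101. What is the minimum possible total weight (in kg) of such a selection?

24

Subsets with value ≥ 101, sorted by total weight:
- A+B+C: weight 24, value 124
- B+C+D: weight 27, value 118
Minimum weight: 24 kg.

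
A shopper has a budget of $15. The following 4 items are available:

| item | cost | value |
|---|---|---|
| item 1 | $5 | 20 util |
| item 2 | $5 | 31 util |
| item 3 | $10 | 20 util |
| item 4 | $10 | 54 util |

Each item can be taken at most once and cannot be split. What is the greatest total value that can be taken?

85 util

Check high-value combinations within $15:
- item 2+item 4: cost 5+10=15, value 31+54=85
- item 1+item 4: cost 5+10=15, value 20+54=74
- item 4: cost 10, value 54
Best: 85 util.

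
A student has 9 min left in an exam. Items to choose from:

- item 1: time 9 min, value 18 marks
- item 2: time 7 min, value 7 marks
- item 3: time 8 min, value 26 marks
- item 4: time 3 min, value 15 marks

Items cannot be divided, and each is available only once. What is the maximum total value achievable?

Check high-value combinations within 9 min:
- item 3: time 8, value 26
- item 1: time 9, value 18
- item 4: time 3, value 15
- item 2: time 7, value 7
Best: 26 marks.

26 marks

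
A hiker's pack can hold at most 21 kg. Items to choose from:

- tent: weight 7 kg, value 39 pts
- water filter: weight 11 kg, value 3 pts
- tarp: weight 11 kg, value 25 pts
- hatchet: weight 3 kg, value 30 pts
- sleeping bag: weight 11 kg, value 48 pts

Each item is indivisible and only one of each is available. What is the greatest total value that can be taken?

Check high-value combinations within 21 kg:
- tent+hatchet+sleeping bag: weight 7+3+11=21, value 39+30+48=117
- tent+tarp+hatchet: weight 7+11+3=21, value 39+25+30=94
- tent+sleeping bag: weight 7+11=18, value 39+48=87
- hatchet+sleeping bag: weight 3+11=14, value 30+48=78
Best: 117 pts.

117 pts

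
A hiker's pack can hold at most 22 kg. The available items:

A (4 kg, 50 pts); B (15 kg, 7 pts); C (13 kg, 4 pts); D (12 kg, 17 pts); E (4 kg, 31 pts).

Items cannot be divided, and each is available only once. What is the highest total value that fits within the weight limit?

98 pts

This is a 0/1 knapsack; check combinations near the capacity.
- A+D+E: weight 4+12+4=20, value 50+17+31=98
- A+C+E: weight 4+13+4=21, value 50+4+31=85
- A+E: weight 4+4=8, value 50+31=81
- A+D: weight 4+12=16, value 50+17=67
- A+B: weight 4+15=19, value 50+7=57
Best: 98 pts.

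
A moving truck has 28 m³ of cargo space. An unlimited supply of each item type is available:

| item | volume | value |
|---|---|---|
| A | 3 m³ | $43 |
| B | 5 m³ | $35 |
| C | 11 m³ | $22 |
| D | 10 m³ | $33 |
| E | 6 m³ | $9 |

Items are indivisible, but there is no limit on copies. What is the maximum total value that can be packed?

Best value-per-unit is A at 43/3, and filling with it alone uses volume 9×3=27. No mix of the others beats 9×43 = 387.

$387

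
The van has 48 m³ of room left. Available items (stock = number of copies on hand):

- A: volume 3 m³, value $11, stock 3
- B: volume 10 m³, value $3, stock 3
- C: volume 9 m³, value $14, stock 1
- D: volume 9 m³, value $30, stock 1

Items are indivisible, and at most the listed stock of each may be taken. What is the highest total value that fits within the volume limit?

$83

Best selections within volume 48 and stock limits:
- 3×A + 2×B + 1×C + 1×D: volume 47, value 83
- 3×A + 1×B + 1×C + 1×D: volume 37, value 80
- 3×A + 1×C + 1×D: volume 27, value 77
Best: $83.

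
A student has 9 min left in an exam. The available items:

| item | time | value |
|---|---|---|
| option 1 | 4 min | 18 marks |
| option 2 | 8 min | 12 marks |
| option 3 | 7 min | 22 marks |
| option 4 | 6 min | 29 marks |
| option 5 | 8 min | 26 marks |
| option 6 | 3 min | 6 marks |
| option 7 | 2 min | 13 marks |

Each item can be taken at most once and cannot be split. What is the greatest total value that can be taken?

Check high-value combinations within 9 min:
- option 4+option 7: time 6+2=8, value 29+13=42
- option 1+option 6+option 7: time 4+3+2=9, value 18+6+13=37
- option 4+option 6: time 6+3=9, value 29+6=35
- option 3+option 7: time 7+2=9, value 22+13=35
Best: 42 marks.

42 marks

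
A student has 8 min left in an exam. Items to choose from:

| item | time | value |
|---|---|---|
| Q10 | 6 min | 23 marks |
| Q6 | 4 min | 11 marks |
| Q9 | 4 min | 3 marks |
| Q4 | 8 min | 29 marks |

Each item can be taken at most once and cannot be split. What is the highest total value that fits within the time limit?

29 marks

This is a 0/1 knapsack; check combinations near the capacity.
- Q4: time 8, value 29
- Q10: time 6, value 23
- Q6+Q9: time 4+4=8, value 11+3=14
Best: 29 marks.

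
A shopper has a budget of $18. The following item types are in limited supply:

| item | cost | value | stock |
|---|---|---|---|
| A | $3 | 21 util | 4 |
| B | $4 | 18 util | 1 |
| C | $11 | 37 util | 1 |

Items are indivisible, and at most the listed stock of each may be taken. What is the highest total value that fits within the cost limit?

102 util

Best selections within cost 18 and stock limits:
- 4×A + 1×B: cost 16, value 102
- 4×A: cost 12, value 84
Best: 102 util.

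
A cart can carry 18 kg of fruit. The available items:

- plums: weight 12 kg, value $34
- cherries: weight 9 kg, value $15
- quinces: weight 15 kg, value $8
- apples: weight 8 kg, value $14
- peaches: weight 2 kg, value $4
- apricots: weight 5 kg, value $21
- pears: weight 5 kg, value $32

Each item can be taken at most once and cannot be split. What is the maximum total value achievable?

This is a 0/1 knapsack; check combinations near the capacity.
- apples+apricots+pears: weight 8+5+5=18, value 14+21+32=67
- plums+pears: weight 12+5=17, value 34+32=66
- peaches+apricots+pears: weight 2+5+5=12, value 4+21+32=57
- plums+apricots: weight 12+5=17, value 34+21=55
Best: $67.

$67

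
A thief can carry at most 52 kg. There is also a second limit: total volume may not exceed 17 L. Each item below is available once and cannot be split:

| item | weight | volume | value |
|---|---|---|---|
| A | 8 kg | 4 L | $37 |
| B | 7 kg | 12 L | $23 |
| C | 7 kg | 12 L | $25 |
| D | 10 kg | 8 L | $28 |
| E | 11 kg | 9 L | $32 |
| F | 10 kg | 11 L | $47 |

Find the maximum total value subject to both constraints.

$84

Feasible sets respecting both limits:
- A+F: weight 18, volume 15, value 84
- A+E: weight 19, volume 13, value 69
- A+D: weight 18, volume 12, value 65
Best: $84.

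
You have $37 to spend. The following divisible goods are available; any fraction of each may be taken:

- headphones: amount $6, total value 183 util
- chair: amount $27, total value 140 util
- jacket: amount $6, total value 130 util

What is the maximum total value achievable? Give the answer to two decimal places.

442.63

Take in order of value per unit:
- headphones (183/6 per unit): all 6 → value 183, running total 183.00
- jacket (130/6 per unit): all 6 → value 130, running total 313.00
- chair (140/27 per unit): 25 of 27 → value 25×140/27 = 129.6296, running total 442.63
Total 442.63.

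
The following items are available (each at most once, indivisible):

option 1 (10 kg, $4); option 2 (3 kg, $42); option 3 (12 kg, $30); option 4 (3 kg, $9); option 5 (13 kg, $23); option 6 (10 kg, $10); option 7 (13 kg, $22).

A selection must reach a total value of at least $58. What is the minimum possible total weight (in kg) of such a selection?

Subsets with value ≥ 58, sorted by total weight:
- option 2+option 3: weight 15, value 72
- option 2+option 5: weight 16, value 65
- option 2+option 7: weight 16, value 64
Minimum weight: 15 kg.

15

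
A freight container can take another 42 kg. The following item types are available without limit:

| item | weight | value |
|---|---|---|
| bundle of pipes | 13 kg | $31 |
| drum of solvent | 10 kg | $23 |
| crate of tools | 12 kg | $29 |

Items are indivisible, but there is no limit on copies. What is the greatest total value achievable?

$98

Best value-per-unit is crate of tools at 29/12; filling with it alone gives 3×29 = 87.
Optimal mix: 3×drum of solvent + 1×crate of tools → weight 42, value 98.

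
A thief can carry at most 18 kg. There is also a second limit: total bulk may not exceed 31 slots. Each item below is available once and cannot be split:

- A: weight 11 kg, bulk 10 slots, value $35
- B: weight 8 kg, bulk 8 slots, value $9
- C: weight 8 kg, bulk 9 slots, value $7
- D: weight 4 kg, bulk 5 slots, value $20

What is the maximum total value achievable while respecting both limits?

$55

Feasible sets respecting both limits:
- A+D: weight 15, bulk 15, value 55
- A: weight 11, bulk 10, value 35
- B+D: weight 12, bulk 13, value 29
- C+D: weight 12, bulk 14, value 27
Best: $55.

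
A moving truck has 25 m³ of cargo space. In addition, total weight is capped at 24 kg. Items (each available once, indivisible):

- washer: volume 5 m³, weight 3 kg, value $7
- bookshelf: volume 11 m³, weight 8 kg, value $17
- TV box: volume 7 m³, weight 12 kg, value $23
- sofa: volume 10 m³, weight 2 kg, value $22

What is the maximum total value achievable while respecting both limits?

Feasible sets respecting both limits:
- washer+TV box+sofa: volume 22, weight 17, value 52
- washer+bookshelf+TV box: volume 23, weight 23, value 47
- TV box+sofa: volume 17, weight 14, value 45
- bookshelf+TV box: volume 18, weight 20, value 40
Best: $52.

$52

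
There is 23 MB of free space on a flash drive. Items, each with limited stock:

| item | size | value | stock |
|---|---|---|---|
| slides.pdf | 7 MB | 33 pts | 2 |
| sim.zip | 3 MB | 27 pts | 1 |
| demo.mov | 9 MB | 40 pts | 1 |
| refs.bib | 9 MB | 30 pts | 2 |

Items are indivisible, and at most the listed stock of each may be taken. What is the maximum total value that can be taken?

106 pts

Top feasible selections:
- 2×slides.pdf + 1×demo.mov: size 23, value 106
- 1×slides.pdf + 1×sim.zip + 1×demo.mov: size 19, value 100
- 1×sim.zip + 1×demo.mov + 1×refs.bib: size 21, value 97
- 2×slides.pdf + 1×refs.bib: size 23, value 96
Best: 106 pts.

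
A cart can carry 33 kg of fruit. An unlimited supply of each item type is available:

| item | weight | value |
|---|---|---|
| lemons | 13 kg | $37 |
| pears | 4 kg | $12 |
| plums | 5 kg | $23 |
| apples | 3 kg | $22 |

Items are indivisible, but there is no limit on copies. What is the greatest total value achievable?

Best value-per-unit is apples at 22/3, and filling with it alone uses weight 11×3=33. No mix of the others beats 11×22 = 242.

$242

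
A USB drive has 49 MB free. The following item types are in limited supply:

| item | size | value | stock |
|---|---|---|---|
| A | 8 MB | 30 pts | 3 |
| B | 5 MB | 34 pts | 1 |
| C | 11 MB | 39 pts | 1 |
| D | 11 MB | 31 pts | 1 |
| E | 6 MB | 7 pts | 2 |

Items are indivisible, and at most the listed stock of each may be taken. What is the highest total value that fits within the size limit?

171 pts

Best selections within size 49 and stock limits:
- 2×A + 1×B + 1×C + 1×D + 1×E: size 49, value 171
- 3×A + 1×B + 1×C + 1×E: size 46, value 170
- 2×A + 1×B + 1×C + 1×D: size 43, value 164
Best: 171 pts.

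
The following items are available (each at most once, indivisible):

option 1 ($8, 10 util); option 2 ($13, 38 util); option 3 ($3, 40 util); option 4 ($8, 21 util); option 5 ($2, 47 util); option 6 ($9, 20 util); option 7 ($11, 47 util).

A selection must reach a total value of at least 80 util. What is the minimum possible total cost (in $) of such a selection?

Subsets with value ≥ 80, sorted by total cost:
- option 3+option 5: cost 5, value 87
- option 3+option 4+option 5: cost 13, value 108
- option 1+option 3+option 5: cost 13, value 97
Minimum cost: 5 $.

5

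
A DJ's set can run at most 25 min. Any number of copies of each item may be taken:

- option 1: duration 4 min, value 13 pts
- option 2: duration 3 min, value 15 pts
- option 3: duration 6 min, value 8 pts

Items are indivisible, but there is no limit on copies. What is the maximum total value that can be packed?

Best value-per-unit is option 2 at 15/3, and filling with it alone uses duration 8×3=24. No mix of the others beats 8×15 = 120.

120 pts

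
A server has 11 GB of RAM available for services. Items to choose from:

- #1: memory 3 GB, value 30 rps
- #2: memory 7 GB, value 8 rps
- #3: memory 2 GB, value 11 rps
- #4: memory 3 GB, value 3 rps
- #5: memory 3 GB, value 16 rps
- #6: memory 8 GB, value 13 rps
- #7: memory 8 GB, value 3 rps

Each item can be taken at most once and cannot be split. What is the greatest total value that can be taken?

60 rps

This is a 0/1 knapsack; check combinations near the capacity.
- #1+#3+#4+#5: memory 3+2+3+3=11, value 30+11+3+16=60
- #1+#3+#5: memory 3+2+3=8, value 30+11+16=57
- #1+#4+#5: memory 3+3+3=9, value 30+3+16=49
- #1+#5: memory 3+3=6, value 30+16=46
- #1+#3+#4: memory 3+2+3=8, value 30+11+3=44
Best: 60 rps.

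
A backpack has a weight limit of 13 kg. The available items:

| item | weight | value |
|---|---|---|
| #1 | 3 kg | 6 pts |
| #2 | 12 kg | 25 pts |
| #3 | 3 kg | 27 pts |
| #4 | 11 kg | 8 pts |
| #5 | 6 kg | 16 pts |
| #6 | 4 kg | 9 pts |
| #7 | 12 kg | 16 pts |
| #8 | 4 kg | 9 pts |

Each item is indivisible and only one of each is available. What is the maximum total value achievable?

52 pts

Check high-value combinations within 13 kg:
- #3+#5+#6: weight 3+6+4=13, value 27+16+9=52
- #3+#5+#8: weight 3+6+4=13, value 27+16+9=52
- #1+#3+#5: weight 3+3+6=12, value 6+27+16=49
- #3+#6+#8: weight 3+4+4=11, value 27+9+9=45
Best: 52 pts.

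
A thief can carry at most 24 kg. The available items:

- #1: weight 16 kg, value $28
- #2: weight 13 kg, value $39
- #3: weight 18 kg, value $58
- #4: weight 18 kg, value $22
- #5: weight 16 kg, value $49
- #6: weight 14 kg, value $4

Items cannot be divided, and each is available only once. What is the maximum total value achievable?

Check high-value combinations within 24 kg:
- #3: weight 18, value 58
- #5: weight 16, value 49
- #2: weight 13, value 39
- #1: weight 16, value 28
- #4: weight 18, value 22
Best: $58.

$58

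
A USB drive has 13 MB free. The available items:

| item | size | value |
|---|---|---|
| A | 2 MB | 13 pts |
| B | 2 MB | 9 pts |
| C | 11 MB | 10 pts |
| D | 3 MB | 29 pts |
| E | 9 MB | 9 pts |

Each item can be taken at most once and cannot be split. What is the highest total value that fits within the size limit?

51 pts

This is a 0/1 knapsack; check combinations near the capacity.
- A+B+D: size 2+2+3=7, value 13+9+29=51
- A+D: size 2+3=5, value 13+29=42
- B+D: size 2+3=5, value 9+29=38
- D+E: size 3+9=12, value 29+9=38
- A+B+E: size 2+2+9=13, value 13+9+9=31
Best: 51 pts.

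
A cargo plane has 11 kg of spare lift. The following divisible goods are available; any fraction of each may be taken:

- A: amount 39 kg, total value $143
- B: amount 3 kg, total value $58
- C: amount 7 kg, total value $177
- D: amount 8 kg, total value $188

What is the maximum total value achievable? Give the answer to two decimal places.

271.00

Take in order of value per unit:
- C (177/7 per unit): all 7 → value 177, running total 177.00
- D (188/8 per unit): 4 of 8 → value 4×188/8 = 94.0000, running total 271.00
Total 271.00.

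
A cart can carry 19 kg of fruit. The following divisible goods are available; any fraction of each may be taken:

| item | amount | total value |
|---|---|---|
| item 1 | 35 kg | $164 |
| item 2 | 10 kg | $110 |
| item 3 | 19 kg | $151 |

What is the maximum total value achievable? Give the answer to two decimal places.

181.53

Take in order of value per unit:
- item 2 (110/10 per unit): all 10 → value 110, running total 110.00
- item 3 (151/19 per unit): 9 of 19 → value 9×151/19 = 71.5263, running total 181.53
Total 181.53.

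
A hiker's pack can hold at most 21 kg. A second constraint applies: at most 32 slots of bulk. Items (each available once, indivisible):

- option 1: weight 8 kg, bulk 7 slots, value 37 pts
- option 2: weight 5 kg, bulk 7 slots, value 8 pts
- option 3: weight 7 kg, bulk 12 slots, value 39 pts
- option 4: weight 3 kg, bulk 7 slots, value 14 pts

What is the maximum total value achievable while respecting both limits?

Feasible sets respecting both limits:
- option 1+option 3+option 4: weight 18, bulk 26, value 90
- option 1+option 2+option 3: weight 20, bulk 26, value 84
- option 1+option 3: weight 15, bulk 19, value 76
Best: 90 pts.

90 pts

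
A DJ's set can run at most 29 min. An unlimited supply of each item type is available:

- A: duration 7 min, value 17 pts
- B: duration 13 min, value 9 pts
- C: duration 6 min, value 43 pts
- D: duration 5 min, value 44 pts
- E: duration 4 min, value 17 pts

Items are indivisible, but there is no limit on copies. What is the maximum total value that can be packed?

Best value-per-unit is D at 44/5; filling with it alone gives 5×44 = 220.
Optimal mix: 5×D + 1×E → duration 29, value 237.

237 pts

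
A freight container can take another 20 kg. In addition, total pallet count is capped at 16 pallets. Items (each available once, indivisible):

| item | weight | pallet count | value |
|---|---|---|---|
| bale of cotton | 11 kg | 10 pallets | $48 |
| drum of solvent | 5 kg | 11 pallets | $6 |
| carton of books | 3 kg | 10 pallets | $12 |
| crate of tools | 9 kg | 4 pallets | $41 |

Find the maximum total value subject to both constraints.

$89

Feasible sets respecting both limits:
- bale of cotton+crate of tools: weight 20, pallet count 14, value 89
- carton of books+crate of tools: weight 12, pallet count 14, value 53
- bale of cotton: weight 11, pallet count 10, value 48
Best: $89.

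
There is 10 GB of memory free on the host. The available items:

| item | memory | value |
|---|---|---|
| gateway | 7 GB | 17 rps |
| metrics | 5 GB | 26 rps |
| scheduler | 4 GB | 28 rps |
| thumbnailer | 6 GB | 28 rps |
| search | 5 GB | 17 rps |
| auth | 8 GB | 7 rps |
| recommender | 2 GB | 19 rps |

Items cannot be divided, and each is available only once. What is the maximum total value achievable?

Check high-value combinations within 10 GB:
- scheduler+thumbnailer: memory 4+6=10, value 28+28=56
- metrics+scheduler: memory 5+4=9, value 26+28=54
- scheduler+recommender: memory 4+2=6, value 28+19=47
- thumbnailer+recommender: memory 6+2=8, value 28+19=47
Best: 56 rps.

56 rps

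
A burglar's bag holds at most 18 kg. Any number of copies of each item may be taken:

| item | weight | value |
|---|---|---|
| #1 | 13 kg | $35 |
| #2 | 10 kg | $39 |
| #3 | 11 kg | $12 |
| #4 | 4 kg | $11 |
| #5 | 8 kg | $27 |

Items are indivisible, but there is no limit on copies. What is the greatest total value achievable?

Best value-per-unit is #2 at 39/10; filling with it alone gives 1×39 = 39.
Optimal mix: 1×#2 + 1×#5 → weight 18, value 66.

$66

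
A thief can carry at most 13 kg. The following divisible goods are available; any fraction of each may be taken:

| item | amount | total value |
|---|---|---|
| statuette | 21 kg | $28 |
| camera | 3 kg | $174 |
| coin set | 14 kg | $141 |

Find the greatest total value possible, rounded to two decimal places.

274.71

Take in order of value per unit:
- camera (174/3 per unit): all 3 → value 174, running total 174.00
- coin set (141/14 per unit): 10 of 14 → value 10×141/14 = 100.7143, running total 274.71
Total 274.71.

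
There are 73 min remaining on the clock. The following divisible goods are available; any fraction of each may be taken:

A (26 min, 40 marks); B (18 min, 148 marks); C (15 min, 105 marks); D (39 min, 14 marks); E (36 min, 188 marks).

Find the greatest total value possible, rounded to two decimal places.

Take in order of value per unit:
- B (148/18 per unit): all 18 → value 148, running total 148.00
- C (105/15 per unit): all 15 → value 105, running total 253.00
- E (188/36 per unit): all 36 → value 188, running total 441.00
- A (40/26 per unit): 4 of 26 → value 4×40/26 = 6.1538, running total 447.15
Total 447.15.

447.15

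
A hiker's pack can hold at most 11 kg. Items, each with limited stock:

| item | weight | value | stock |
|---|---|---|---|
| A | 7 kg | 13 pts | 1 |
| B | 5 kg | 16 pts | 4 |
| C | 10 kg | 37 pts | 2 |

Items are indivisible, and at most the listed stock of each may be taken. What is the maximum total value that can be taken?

Top feasible selections:
- 1×C: weight 10, value 37
- 2×B: weight 10, value 32
Best: 37 pts.

37 pts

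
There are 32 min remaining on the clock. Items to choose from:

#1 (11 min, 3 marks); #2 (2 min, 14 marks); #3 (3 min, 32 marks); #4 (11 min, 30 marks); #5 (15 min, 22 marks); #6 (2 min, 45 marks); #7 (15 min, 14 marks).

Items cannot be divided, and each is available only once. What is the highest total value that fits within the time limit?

129 marks

This is a 0/1 knapsack; check combinations near the capacity.
- #3+#4+#5+#6: time 3+11+15+2=31, value 32+30+22+45=129
- #1+#2+#3+#4+#6: time 11+2+3+11+2=29, value 3+14+32+30+45=124
- #2+#3+#4+#6: time 2+3+11+2=18, value 14+32+30+45=121
- #3+#4+#6+#7: time 3+11+2+15=31, value 32+30+45+14=121
Best: 129 marks.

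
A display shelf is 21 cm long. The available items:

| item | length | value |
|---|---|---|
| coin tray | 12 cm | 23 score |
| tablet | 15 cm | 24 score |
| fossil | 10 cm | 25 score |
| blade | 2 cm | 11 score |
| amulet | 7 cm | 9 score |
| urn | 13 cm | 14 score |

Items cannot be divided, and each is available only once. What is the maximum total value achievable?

45 score

Check high-value combinations within 21 cm:
- fossil+blade+amulet: length 10+2+7=19, value 25+11+9=45
- coin tray+blade+amulet: length 12+2+7=21, value 23+11+9=43
- fossil+blade: length 10+2=12, value 25+11=36
- tablet+blade: length 15+2=17, value 24+11=35
- coin tray+blade: length 12+2=14, value 23+11=34
Best: 45 score.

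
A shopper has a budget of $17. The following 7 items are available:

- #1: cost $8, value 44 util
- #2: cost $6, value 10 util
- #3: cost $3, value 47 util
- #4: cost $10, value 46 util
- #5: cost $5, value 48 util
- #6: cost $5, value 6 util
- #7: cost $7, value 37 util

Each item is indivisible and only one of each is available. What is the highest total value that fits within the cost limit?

This is a 0/1 knapsack; check combinations near the capacity.
- #1+#3+#5: cost 8+3+5=16, value 44+47+48=139
- #3+#5+#7: cost 3+5+7=15, value 47+48+37=132
- #2+#3+#5: cost 6+3+5=14, value 10+47+48=105
- #3+#5+#6: cost 3+5+5=13, value 47+48+6=101
Best: 139 util.

139 util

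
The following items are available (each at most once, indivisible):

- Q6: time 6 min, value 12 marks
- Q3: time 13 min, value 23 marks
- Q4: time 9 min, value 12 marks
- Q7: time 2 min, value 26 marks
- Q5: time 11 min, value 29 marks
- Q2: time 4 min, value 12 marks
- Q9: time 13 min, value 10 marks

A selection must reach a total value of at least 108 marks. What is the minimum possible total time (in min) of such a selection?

45

Subsets with value ≥ 108, sorted by total time:
- Q6+Q3+Q4+Q7+Q5+Q2: time 45, value 114
- Q6+Q3+Q7+Q5+Q2+Q9: time 49, value 112
- Q3+Q4+Q7+Q5+Q2+Q9: time 52, value 112
- Q6+Q3+Q4+Q7+Q5+Q9: time 54, value 112
Minimum time: 45 min.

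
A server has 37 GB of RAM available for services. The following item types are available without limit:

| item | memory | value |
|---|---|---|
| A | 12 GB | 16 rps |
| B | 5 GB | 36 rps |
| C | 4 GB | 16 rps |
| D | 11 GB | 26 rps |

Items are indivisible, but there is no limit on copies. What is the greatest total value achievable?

Best value-per-unit is B at 36/5, and filling with it alone uses memory 7×5=35. No mix of the others beats 7×36 = 252.

252 rps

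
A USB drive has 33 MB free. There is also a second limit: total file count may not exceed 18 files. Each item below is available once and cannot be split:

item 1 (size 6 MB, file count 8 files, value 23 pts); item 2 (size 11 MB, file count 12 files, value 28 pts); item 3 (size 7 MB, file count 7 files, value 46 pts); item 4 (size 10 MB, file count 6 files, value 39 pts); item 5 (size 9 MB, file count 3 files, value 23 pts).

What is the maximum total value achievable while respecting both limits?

Feasible sets respecting both limits:
- item 3+item 4+item 5: size 26, file count 16, value 108
- item 1+item 3+item 5: size 22, file count 18, value 92
- item 3+item 4: size 17, file count 13, value 85
Best: 108 pts.

108 pts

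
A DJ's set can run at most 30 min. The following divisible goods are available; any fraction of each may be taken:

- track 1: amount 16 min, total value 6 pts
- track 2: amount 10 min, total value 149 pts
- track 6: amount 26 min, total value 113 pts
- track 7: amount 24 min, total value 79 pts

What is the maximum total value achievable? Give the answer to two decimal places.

Take in order of value per unit:
- track 2 (149/10 per unit): all 10 → value 149, running total 149.00
- track 6 (113/26 per unit): 20 of 26 → value 20×113/26 = 86.9231, running total 235.92
Total 235.92.

235.92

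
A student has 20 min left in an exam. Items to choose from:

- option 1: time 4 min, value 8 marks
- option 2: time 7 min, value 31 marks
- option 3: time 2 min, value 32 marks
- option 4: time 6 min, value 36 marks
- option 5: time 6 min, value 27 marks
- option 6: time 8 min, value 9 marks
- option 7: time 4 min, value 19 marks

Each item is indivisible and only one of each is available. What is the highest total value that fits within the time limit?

Check high-value combinations within 20 min:
- option 2+option 3+option 4+option 7: time 7+2+6+4=19, value 31+32+36+19=118
- option 3+option 4+option 5+option 7: time 2+6+6+4=18, value 32+36+27+19=114
- option 2+option 3+option 5+option 7: time 7+2+6+4=19, value 31+32+27+19=109
- option 1+option 2+option 3+option 4: time 4+7+2+6=19, value 8+31+32+36=107
- option 1+option 3+option 4+option 5: time 4+2+6+6=18, value 8+32+36+27=103
Best: 118 marks.

118 marks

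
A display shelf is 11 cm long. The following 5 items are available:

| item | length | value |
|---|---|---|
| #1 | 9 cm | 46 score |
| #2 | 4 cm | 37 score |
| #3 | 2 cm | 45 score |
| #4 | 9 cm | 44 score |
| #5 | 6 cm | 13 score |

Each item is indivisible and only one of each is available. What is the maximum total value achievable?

Check high-value combinations within 11 cm:
- #1+#3: length 9+2=11, value 46+45=91
- #3+#4: length 2+9=11, value 45+44=89
- #2+#3: length 4+2=6, value 37+45=82
- #3+#5: length 2+6=8, value 45+13=58
Best: 91 score.

91 score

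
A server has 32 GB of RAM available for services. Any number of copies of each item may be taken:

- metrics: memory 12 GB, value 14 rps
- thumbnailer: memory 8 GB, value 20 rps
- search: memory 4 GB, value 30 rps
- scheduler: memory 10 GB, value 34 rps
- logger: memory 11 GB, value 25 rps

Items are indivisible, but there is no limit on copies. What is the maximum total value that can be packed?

Best value-per-unit is search at 30/4, and filling with it alone uses memory 8×4=32. No mix of the others beats 8×30 = 240.

240 rps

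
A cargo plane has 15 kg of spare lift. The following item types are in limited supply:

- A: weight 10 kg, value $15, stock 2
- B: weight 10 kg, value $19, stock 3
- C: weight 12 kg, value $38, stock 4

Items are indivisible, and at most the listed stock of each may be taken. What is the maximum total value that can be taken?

Top feasible selections:
- 1×C: weight 12, value 38
- 1×B: weight 10, value 19
- 1×A: weight 10, value 15
Best: $38.

$38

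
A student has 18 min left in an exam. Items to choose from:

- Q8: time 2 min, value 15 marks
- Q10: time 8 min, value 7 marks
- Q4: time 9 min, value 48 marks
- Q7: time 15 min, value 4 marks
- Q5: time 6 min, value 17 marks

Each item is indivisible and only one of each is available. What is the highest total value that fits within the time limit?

This is a 0/1 knapsack; check combinations near the capacity.
- Q8+Q4+Q5: time 2+9+6=17, value 15+48+17=80
- Q4+Q5: time 9+6=15, value 48+17=65
- Q8+Q4: time 2+9=11, value 15+48=63
- Q10+Q4: time 8+9=17, value 7+48=55
- Q4: time 9, value 48
Best: 80 marks.

80 marks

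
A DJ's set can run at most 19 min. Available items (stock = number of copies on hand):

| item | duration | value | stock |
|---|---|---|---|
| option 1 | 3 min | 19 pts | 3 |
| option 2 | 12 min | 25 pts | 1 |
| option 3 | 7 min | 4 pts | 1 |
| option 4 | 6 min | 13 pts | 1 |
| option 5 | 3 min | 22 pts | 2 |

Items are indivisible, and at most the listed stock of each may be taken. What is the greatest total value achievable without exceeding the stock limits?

101 pts

Best selections within duration 19 and stock limits:
- 3×option 1 + 2×option 5: duration 15, value 101
- 2×option 1 + 1×option 4 + 2×option 5: duration 18, value 95
Best: 101 pts.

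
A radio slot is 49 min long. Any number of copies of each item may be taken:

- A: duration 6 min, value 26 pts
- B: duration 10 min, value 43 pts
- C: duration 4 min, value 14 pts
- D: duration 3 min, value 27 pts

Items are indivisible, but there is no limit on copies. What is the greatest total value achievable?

Best value-per-unit is D at 27/3, and filling with it alone uses duration 16×3=48. No mix of the others beats 16×27 = 432.

432 pts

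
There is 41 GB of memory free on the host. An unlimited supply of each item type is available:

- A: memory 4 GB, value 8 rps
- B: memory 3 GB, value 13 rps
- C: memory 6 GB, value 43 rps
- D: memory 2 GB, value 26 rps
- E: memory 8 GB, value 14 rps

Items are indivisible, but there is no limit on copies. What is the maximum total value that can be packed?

Best value-per-unit is D at 26/2, and filling with it alone uses memory 20×2=40. No mix of the others beats 20×26 = 520.

520 rps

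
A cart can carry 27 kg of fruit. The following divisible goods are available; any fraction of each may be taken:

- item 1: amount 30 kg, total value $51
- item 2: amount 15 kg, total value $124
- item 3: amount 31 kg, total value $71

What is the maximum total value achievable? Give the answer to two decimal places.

151.48

Take in order of value per unit:
- item 2 (124/15 per unit): all 15 → value 124, running total 124.00
- item 3 (71/31 per unit): 12 of 31 → value 12×71/31 = 27.4839, running total 151.48
Total 151.48.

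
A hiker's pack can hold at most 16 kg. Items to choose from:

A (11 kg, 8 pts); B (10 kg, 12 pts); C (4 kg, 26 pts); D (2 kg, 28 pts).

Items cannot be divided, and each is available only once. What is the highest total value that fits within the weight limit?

Check high-value combinations within 16 kg:
- B+C+D: weight 10+4+2=16, value 12+26+28=66
- C+D: weight 4+2=6, value 26+28=54
- B+D: weight 10+2=12, value 12+28=40
- B+C: weight 10+4=14, value 12+26=38
- A+D: weight 11+2=13, value 8+28=36
Best: 66 pts.

66 pts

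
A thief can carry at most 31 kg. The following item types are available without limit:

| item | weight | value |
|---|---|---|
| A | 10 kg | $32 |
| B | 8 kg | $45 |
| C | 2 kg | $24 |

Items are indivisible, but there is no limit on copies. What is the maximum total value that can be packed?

$360

Best value-per-unit is C at 24/2, and filling with it alone uses weight 15×2=30. No mix of the others beats 15×24 = 360.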